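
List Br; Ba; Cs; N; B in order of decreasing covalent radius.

Cs > Ba > Br > B > N

B is in period 2, group 13; N is in period 2, group 15; Br is in period 4, group 17; Cs is in period 6, group 1; Ba is in period 6, group 2.
Radius decreases left→right (rising Z_eff, same n) and increases top→bottom (higher n).
These span different periods and groups, so the two trends combine.
B > N: B lies to the left of N in period 2, so the across-period effect alone puts B larger.
Br > B: the two effects oppose for this pair; the down-group effect wins (114 vs 85 pm).
Ba > Br: relative to Br, both the across-period and down-group shifts push Ba's atomic radius up.
Cs > Ba: both are in period 6; the period trend gives Cs the larger value.
For reference (pm): B 85, N 71, Br 114, Cs 232, Ba 196.
So from largest to smallest: Cs > Ba > Br > B > N.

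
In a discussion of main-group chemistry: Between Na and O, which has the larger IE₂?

IE_2 is the cost of taking one more electron from the +1 cation: Na⁺ is the bare [Ne] core; O⁺ still has 5 valence electrons.
Breaking into a closed-shell core is much more expensive than removing a leftover valence electron — Na has the largest IE_2 here.
The numbers (kJ/mol): Na 4562, O 3388.
Hence IE_2: O < Na.

Na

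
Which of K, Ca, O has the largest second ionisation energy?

Consider each +1 ion: K⁺ is the bare [Ar] core; Ca⁺ still has 1 valence electron; O⁺ still has 5 valence electrons.
Usually core removal costs more than valence removal, but here the competition is close: a tightly held n=2 valence electron can cost more to remove than an n=3 core electron, so the actual values have to decide it.
Valence configurations: Ca⁺ [Ar]4s¹, O⁺ [He]2s²2p³.
Tabulated IE_2 (kJ/mol): K 3052, Ca 1145, O 3388.
So the second ionization energies run Ca < K < O.

O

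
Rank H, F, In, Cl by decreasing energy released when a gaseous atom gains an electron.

Cl, F, H, In

Electron affinity generally becomes more exothermic across a period toward the halogens and less exothermic down a group.
Neither a single period nor a single group — weigh both effects.
H > In: the two effects oppose for this pair; the down-group effect wins (73 vs 29 kJ/mol).
F > H: the two effects oppose for this pair; the across-period effect wins (328 vs 73 kJ/mol).
Cl > F: this pair runs against the simple trend — see the exception note.
Note the exception: Cl has a higher electron affinity than F, contrary to the simple trend — F's small 2p subshell makes the incoming electron feel strong e⁻–e⁻ repulsion, so Cl actually releases more energy on gaining an electron.
Approximate values (kJ/mol): H 73, F 328, Cl 349, In 29.
So from highest to lowest: Cl > F > H > In.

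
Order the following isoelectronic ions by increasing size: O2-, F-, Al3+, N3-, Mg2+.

Al3+ < Mg2+ < F- < O2- < N3-

All of these have 10 electrons, so size is governed by nuclear charge alone: the more protons, the stronger the pull on the same electron cloud, and the smaller the ion.
Nuclear charges: Al3+ (Z=13), Mg2+ (Z=12), F- (Z=9), O2- (Z=8), N3- (Z=7).
Smallest to largest: Al3+ < Mg2+ < F- < O2- < N3-.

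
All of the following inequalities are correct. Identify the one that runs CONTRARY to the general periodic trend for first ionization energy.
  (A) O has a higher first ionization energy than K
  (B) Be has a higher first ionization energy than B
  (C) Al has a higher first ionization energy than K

The general trend: first ionization energy increases across a period and decreases down a group.
(A) O (period 2, group 16) vs K (period 4, group 1): the stated order agrees with the simple trend.
(B) Be (period 2, group 2) vs B (period 2, group 13): the stated order contradicts the simple trend.
(C) Al (period 3, group 13) vs K (period 4, group 1): the stated order agrees with the simple trend.
The exception is (B): removing B's lone 2p electron is easier than breaking Be's filled 2s².

(B)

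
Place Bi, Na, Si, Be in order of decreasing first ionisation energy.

Be is in period 2, group 2; Na is in period 3, group 1; Si is in period 3, group 14; Bi is in period 6, group 15.
Across a period the outer electron is held more tightly (higher IE₁); down a group it sits in a higher shell, more shielded, and comes off more easily.
Here both period and group differ, so the two effects have to be weighed against each other.
Bi > Na: period and group pull opposite ways; the across-period shift dominates (703 vs 496 kJ/mol).
Si > Bi: the two effects oppose for this pair; the down-group effect wins (786 vs 703 kJ/mol).
Be > Si: period and group pull opposite ways; the down-group shift dominates (900 vs 786 kJ/mol).
Approximate values (kJ/mol): Be 900, Na 496, Si 786, Bi 703.
So from highest to lowest: Be > Si > Bi > Na.

Be, Si, Bi, Na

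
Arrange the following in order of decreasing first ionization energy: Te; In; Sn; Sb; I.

I > Te > Sb > Sn > In

In is in period 5, group 13; Sn is in period 5, group 14; Sb is in period 5, group 15; Te is in period 5, group 16; I is in period 5, group 17.
IE₁ increases left→right with effective nuclear charge and decreases top→bottom as the valence shell moves farther out.
All lie in period 5, so first ionization energy increases left to right.
So from highest to lowest: I > Te > Sb > Sn > In.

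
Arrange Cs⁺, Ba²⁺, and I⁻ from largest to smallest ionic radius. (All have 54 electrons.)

All of these have 54 electrons, so size is governed by nuclear charge alone: the more protons, the stronger the pull on the same electron cloud, and the smaller the ion.
Nuclear charges: Ba²⁺ (Z=56), Cs⁺ (Z=55), I⁻ (Z=53).
Largest to smallest: I⁻ > Cs⁺ > Ba²⁺.

I⁻ > Cs⁺ > Ba²⁺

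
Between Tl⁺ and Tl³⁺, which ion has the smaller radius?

Tl³⁺

Both ions have Z = 81 protons, but Tl³⁺ has lost more electrons, so its remaining electrons feel a larger effective nuclear charge per electron and are pulled in more tightly.
Higher positive charge → smaller ion, so Tl⁺ > Tl³⁺.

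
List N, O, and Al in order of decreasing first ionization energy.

N > O > Al

N is in period 2, group 15; O is in period 2, group 16; Al is in period 3, group 13.
Removing the outermost electron gets harder across a period and easier down a group.
Neither a single period nor a single group — weigh both effects.
O > Al: relative to Al, both the across-period and down-group shifts push O's first ionization energy up.
N > O: this pair runs against the simple trend — see the exception note.
Note the exception: N has a higher first ionization energy than O, contrary to the simple trend — pairing an electron in O's 2p⁴ costs repulsion energy, so O ionizes more easily than half-filled N (2p³).
Approximate values (kJ/mol): N 1402, O 1314, Al 578.
So from highest to lowest: N > O > Al.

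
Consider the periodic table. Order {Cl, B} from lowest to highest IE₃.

B < Cl

Consider each +2 ion: Cl²⁺ still has 5 valence electrons; B²⁺ still has 1 valence electron.
All are still removing valence electrons, so compare the +2 ions as you would atoms: IE_3 generally rises across a period (higher Z_eff) and falls down a group (larger shell), subject to the usual subshell exceptions.
Valence configurations: Cl²⁺ [Ne]3s²3p³, B²⁺ [He]2s¹.
The numbers (kJ/mol): Cl 3822, B 3660.
Putting it together, IE_3: B < Cl.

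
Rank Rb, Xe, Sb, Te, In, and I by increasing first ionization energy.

Rb < In < Sb < Te < I < Xe

Rb is in period 5, group 1; In is in period 5, group 13; Sb is in period 5, group 15; Te is in period 5, group 16; I is in period 5, group 17; Xe is in period 5, group 18.
IE₁ increases left→right with effective nuclear charge and decreases top→bottom as the valence shell moves farther out.
All lie in period 5, so first ionization energy increases left to right.
So from lowest to highest: Rb < In < Sb < Te < I < Xe.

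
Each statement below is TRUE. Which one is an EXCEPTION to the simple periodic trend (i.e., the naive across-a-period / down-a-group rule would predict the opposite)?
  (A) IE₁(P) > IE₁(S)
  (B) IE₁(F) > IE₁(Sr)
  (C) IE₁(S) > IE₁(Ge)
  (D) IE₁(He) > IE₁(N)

(A)

The general trend: first ionization energy increases across a period and decreases down a group.
(A) P (period 3, group 15) vs S (period 3, group 16): the stated order contradicts the simple trend.
(B) F (period 2, group 17) vs Sr (period 5, group 2): the stated order agrees with the simple trend.
(C) S (period 3, group 16) vs Ge (period 4, group 14): the stated order agrees with the simple trend.
(D) He (period 1, group 18) vs N (period 2, group 15): the stated order agrees with the simple trend.
The exception is (A): S (3p⁴) ionizes more easily than half-filled P (3p³) because the paired 3p electron in S is pushed out by e⁻–e⁻ repulsion.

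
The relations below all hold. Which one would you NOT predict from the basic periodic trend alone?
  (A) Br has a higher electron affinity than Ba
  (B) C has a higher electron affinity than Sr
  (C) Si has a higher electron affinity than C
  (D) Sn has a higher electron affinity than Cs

The general trend: electron affinity increases across a period and decreases down a group.
(A) Br (period 4, group 17) vs Ba (period 6, group 2): the stated order agrees with the simple trend.
(B) C (period 2, group 14) vs Sr (period 5, group 2): the stated order agrees with the simple trend.
(C) Si (period 3, group 14) vs C (period 2, group 14): the stated order contradicts the simple trend.
(D) Sn (period 5, group 14) vs Cs (period 6, group 1): the stated order agrees with the simple trend.
The exception is (C): Si's larger, more diffuse 3p orbitals accept an added electron slightly more readily than C's compact 2p.

(C)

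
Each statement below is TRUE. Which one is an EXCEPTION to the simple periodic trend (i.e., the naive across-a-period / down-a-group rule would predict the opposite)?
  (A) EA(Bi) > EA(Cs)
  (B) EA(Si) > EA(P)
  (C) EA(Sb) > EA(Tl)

(B)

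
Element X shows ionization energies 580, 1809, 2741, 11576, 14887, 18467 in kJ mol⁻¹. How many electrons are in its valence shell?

3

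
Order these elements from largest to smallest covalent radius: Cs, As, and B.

Cs > As > B

B is in period 2, group 13; As is in period 4, group 15; Cs is in period 6, group 1.
Atomic radius shrinks across a period as nuclear charge pulls the same shell inward, and grows down a group as new shells are added.
These span different periods and groups, so the two trends combine.
As > B: period and group pull opposite ways; the down-group shift dominates (121 vs 85 pm).
Cs > As: both effects reinforce here, so Cs is clearly the larger of the two.
Tabulated atomic radius (pm): B 85, As 121, Cs 232.
So from largest to smallest: Cs > As > B.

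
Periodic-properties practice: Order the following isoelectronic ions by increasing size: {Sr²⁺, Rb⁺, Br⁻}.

All of these have 36 electrons, so size is governed by nuclear charge alone: the more protons, the stronger the pull on the same electron cloud, and the smaller the ion.
Nuclear charges: Sr²⁺ (Z=38), Rb⁺ (Z=37), Br⁻ (Z=35).
Smallest to largest: Sr²⁺ < Rb⁺ < Br⁻.

Sr²⁺ < Rb⁺ < Br⁻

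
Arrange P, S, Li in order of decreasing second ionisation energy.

Li > S > P

Consider each +1 ion: P⁺ still has 4 valence electrons; S⁺ still has 5 valence electrons; Li⁺ is the bare [He] core.
Pulling an electron out of a noble-gas core costs far more than removing a remaining valence electron, so Li sits at the high end of IE_2.
Valence configurations: P⁺ [Ne]3s²3p², S⁺ [Ne]3s²3p³.
The numbers (kJ/mol): P 1907, S 2252, Li 7298.
So the second ionization energies run P < S < Li.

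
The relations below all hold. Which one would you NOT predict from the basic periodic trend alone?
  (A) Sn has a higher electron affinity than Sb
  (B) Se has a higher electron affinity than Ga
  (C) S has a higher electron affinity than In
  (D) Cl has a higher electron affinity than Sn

The general trend: electron affinity increases across a period and decreases down a group.
(A) Sn (period 5, group 14) vs Sb (period 5, group 15): the stated order contradicts the simple trend.
(B) Se (period 4, group 16) vs Ga (period 4, group 13): the stated order agrees with the simple trend.
(C) S (period 3, group 16) vs In (period 5, group 13): the stated order agrees with the simple trend.
(D) Cl (period 3, group 17) vs Sn (period 5, group 14): the stated order agrees with the simple trend.
The exception is (A): adding an electron to Sb's half-filled 5p³ is unfavourable, so Sn has the more exothermic EA.

(A)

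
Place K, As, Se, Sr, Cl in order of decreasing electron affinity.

Adding an electron releases more energy for atoms nearer the top right (short of the noble gases).
These span different periods and groups, so the two trends combine.
K > Sr: period and group pull opposite ways; the down-group shift dominates (48 vs 5 kJ/mol).
As > K: both are in period 4; the period trend gives As the larger value.
Se > As: Se lies to the right of As in period 4, so the across-period effect alone puts Se higher.
Cl > Se: relative to Se, both the across-period and down-group shifts push Cl's electron affinity up.
Tabulated electron affinity (kJ/mol): Cl 349, K 48, As 78, Se 195, Sr 5.
So from highest to lowest: Cl > Se > As > K > Sr.

Cl, Se, As, K, Sr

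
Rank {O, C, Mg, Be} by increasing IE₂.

Mg, Be, C, O

IE_2 is the cost of taking one more electron from the +1 cation: O⁺ still has 5 valence electrons; C⁺ still has 3 valence electrons; Mg⁺ still has 1 valence electron; Be⁺ still has 1 valence electron.
All are still removing valence electrons, so compare the +1 ions as you would atoms: IE_2 generally rises across a period (higher Z_eff) and falls down a group (larger shell), subject to the usual subshell exceptions.
Valence configurations: O⁺ [He]2s²2p³, C⁺ [He]2s²2p¹, Mg⁺ [Ne]3s¹, Be⁺ [He]2s¹.
Tabulated IE_2 (kJ/mol): O 3388, C 2353, Mg 1451, Be 1757.
So the second ionization energies run Mg < Be < C < O.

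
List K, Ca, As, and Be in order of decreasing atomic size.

K > Ca > As > Be

Moving right in a period, electrons are added to the same shell under a stronger nuclear pull, so atoms get smaller; moving down, a new shell is opened and atoms get larger.
These span different periods and groups, so the two trends combine.
As > Be: period and group pull opposite ways; the down-group shift dominates (121 vs 102 pm).
Ca > As: Ca lies to the left of As in period 4, so the across-period effect alone puts Ca larger.
K > Ca: both are in period 4; the period trend gives K the larger value.
Tabulated atomic radius (pm): Be 102, K 196, Ca 171, As 121.
So from largest to smallest: K > Ca > As > Be.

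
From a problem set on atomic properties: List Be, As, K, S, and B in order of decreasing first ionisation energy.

S > As > Be > B > K

Be is in period 2, group 2; B is in period 2, group 13; S is in period 3, group 16; K is in period 4, group 1; As is in period 4, group 15.
IE₁ increases left→right with effective nuclear charge and decreases top→bottom as the valence shell moves farther out.
Here both period and group differ, so the two effects have to be weighed against each other.
B > K: both effects reinforce here, so B is clearly the higher of the two.
Be > B: this pair runs against the simple trend — see the exception note.
As > Be: the two effects oppose for this pair; the across-period effect wins (947 vs 900 kJ/mol).
S > As: relative to As, both the across-period and down-group shifts push S's first ionization energy up.
Note the exception: Be has a higher first ionization energy than B, contrary to the simple trend — removing B's lone 2p electron is easier than breaking Be's filled 2s².
Approximate values (kJ/mol): Be 900, B 801, S 1000, K 419, As 947.
So from highest to lowest: S > As > Be > B > K.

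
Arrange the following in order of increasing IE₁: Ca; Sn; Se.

Ca is in period 4, group 2; Se is in period 4, group 16; Sn is in period 5, group 14.
Removing the outermost electron gets harder across a period and easier down a group.
These span different periods and groups, so the two trends combine.
Sn > Ca: the two effects oppose for this pair; the across-period effect wins (709 vs 590 kJ/mol).
Se > Sn: relative to Sn, both the across-period and down-group shifts push Se's first ionization energy up.
For reference (kJ/mol): Ca 590, Se 941, Sn 709.
So from lowest to highest: Ca < Sn < Se.

Ca, Sn, Se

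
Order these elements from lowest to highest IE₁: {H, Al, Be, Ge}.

Removing the outermost electron gets harder across a period and easier down a group.
These sit on a diagonal, where the across-period and down-group effects partly cancel.
Ge > Al: period and group pull opposite ways; the across-period shift dominates (762 vs 578 kJ/mol).
Be > Ge: period and group pull opposite ways; the down-group shift dominates (900 vs 762 kJ/mol).
H > Be: period and group pull opposite ways; the down-group shift dominates (1312 vs 900 kJ/mol).
Approximate values (kJ/mol): H 1312, Be 900, Al 578, Ge 762.
So from lowest to highest: Al < Ge < Be < H.

Al < Ge < Be < H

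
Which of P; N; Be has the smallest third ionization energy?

P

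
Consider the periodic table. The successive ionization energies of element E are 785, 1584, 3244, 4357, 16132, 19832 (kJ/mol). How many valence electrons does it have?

4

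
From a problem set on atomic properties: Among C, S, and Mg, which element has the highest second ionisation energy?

C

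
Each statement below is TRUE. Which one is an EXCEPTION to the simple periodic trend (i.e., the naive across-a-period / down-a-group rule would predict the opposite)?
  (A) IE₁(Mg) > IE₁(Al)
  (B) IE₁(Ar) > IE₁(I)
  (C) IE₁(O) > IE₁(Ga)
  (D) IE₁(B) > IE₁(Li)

(A)

The general trend: IE₁ increases across a period and decreases down a group.
(A) Mg (period 3, group 2) vs Al (period 3, group 13): the stated order contradicts the simple trend.
(B) Ar (period 3, group 18) vs I (period 5, group 17): the stated order agrees with the simple trend.
(C) O (period 2, group 16) vs Ga (period 4, group 13): the stated order agrees with the simple trend.
(D) B (period 2, group 13) vs Li (period 2, group 1): the stated order agrees with the simple trend.
The exception is (A): Al's single 3p electron is easier to remove than one from Mg's filled 3s².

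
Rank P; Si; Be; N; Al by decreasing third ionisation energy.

The third ionization energy removes an electron from the +2 ion. For each element: P²⁺ still has 3 valence electrons; Si²⁺ still has 2 valence electrons; Be²⁺ is the bare [He] core; N²⁺ still has 3 valence electrons; Al²⁺ still has 1 valence electron.
Breaking into a closed-shell core is much more expensive than removing a leftover valence electron — Be has the largest IE_3 here.
Valence configurations: P²⁺ [Ne]3s²3p¹, Si²⁺ [Ne]3s², N²⁺ [He]2s²2p¹, Al²⁺ [Ne]3s¹.
P²⁺ loses a lone 3p electron whereas Si²⁺ must break into a filled 3s² pair, so IE_3(Si) > IE_3(P) even though P has the higher nuclear charge.
Approximate IE_3 values (kJ/mol): P 2914, Si 3232, Be 14849, N 4578, Al 2745.
So the third ionization energies run Al < P < Si < N < Be.

Be > N > Si > P > Al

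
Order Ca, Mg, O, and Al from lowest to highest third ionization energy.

Al < Ca < O < Mg

Consider each +2 ion: Ca²⁺ is the bare [Ar] core; Mg²⁺ is the bare [Ne] core; O²⁺ still has 4 valence electrons; Al²⁺ still has 1 valence electron.
Usually core removal costs more than valence removal, but here the competition is close: a tightly held n=2 valence electron can cost more to remove than an n=3 core electron, so the actual values have to decide it.
Valence configurations: O²⁺ [He]2s²2p², Al²⁺ [Ne]3s¹.
The numbers (kJ/mol): Ca 4912, Mg 7733, O 5300, Al 2745.
Putting it together, IE_3: Al < Ca < O < Mg.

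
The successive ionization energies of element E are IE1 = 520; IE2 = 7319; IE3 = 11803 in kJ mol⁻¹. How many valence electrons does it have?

1

Look for the largest jump between consecutive ionization energies: IE2/IE1 ≈ 14.1, far larger than any earlier ratio.
That jump marks the point where a core electron is being removed. So the atom has 1 valence electron.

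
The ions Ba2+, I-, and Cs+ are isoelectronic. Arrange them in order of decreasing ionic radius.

I- > Cs+ > Ba2+

All of these have 54 electrons, so size is governed by nuclear charge alone: the more protons, the stronger the pull on the same electron cloud, and the smaller the ion.
Nuclear charges: Ba2+ (Z=56), Cs+ (Z=55), I- (Z=53).
Largest to smallest: I- > Cs+ > Ba2+.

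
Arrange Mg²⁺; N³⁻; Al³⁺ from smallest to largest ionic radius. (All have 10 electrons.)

All of these have 10 electrons, so size is governed by nuclear charge alone: the more protons, the stronger the pull on the same electron cloud, and the smaller the ion.
Nuclear charges: Al³⁺ (Z=13), Mg²⁺ (Z=12), N³⁻ (Z=7).
Smallest to largest: Al³⁺ < Mg²⁺ < N³⁻.

Al³⁺ < Mg²⁺ < N³⁻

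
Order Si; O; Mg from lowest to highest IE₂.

After 1 electron has been removed, what remains? Si⁺ still has 3 valence electrons; O⁺ still has 5 valence electrons; Mg⁺ still has 1 valence electron.
All are still removing valence electrons, so compare the +1 ions as you would atoms: IE_2 generally rises across a period (higher Z_eff) and falls down a group (larger shell), subject to the usual subshell exceptions.
Valence configurations: Si⁺ [Ne]3s²3p¹, O⁺ [He]2s²2p³, Mg⁺ [Ne]3s¹.
The numbers (kJ/mol): Si 1577, O 3388, Mg 1451.
Overall IE_2 order: Mg < Si < O.

Mg < Si < O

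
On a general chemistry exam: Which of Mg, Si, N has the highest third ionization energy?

After 2 electrons have been removed, what remains? Mg²⁺ is the bare [Ne] core; Si²⁺ still has 2 valence electrons; N²⁺ still has 3 valence electrons.
Pulling an electron out of a noble-gas core costs far more than removing a remaining valence electron, so Mg sits at the high end of IE_3.
Valence configurations: Si²⁺ [Ne]3s², N²⁺ [He]2s²2p¹.
Approximate IE_3 values (kJ/mol): Mg 7733, Si 3232, N 4578.
Overall IE_3 order: Si < N < Mg.

Mg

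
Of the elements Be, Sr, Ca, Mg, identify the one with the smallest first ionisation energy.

Sr

Across a period the outer electron is held more tightly (higher IE₁); down a group it sits in a higher shell, more shielded, and comes off more easily.
All are in group 2, so first ionization energy increases up the group.
The smallest first ionisation energy among these belongs to Sr.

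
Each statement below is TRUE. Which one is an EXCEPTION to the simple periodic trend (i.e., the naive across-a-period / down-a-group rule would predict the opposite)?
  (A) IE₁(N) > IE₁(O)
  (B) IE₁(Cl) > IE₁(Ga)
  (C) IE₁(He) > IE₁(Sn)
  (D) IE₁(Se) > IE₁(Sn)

(A)

The general trend: first ionisation energy increases across a period and decreases down a group.
(A) N (period 2, group 15) vs O (period 2, group 16): the stated order contradicts the simple trend.
(B) Cl (period 3, group 17) vs Ga (period 4, group 13): the stated order agrees with the simple trend.
(C) He (period 1, group 18) vs Sn (period 5, group 14): the stated order agrees with the simple trend.
(D) Se (period 4, group 16) vs Sn (period 5, group 14): the stated order agrees with the simple trend.
The exception is (A): pairing an electron in O's 2p⁴ costs repulsion energy, so O ionizes more easily than half-filled N (2p³).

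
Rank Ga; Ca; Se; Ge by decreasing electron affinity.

Ca is in period 4, group 2; Ga is in period 4, group 13; Ge is in period 4, group 14; Se is in period 4, group 16.
Electron affinity generally becomes more exothermic across a period toward the halogens and less exothermic down a group.
All lie in period 4, so electron affinity increases left to right.
So from highest to lowest: Se > Ge > Ga > Ca.

Se > Ge > Ga > Ca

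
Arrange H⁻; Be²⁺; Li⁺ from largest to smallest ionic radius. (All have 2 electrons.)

H⁻ > Li⁺ > Be²⁺

All of these have 2 electrons, so size is governed by nuclear charge alone: the more protons, the stronger the pull on the same electron cloud, and the smaller the ion.
Nuclear charges: Be²⁺ (Z=4), Li⁺ (Z=3), H⁻ (Z=1).
Largest to smallest: H⁻ > Li⁺ > Be²⁺.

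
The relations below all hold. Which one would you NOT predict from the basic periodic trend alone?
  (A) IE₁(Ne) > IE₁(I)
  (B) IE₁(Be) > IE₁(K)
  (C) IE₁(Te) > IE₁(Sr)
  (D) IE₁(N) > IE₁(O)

The general trend: IE₁ increases across a period and decreases down a group.
(A) Ne (period 2, group 18) vs I (period 5, group 17): the stated order agrees with the simple trend.
(B) Be (period 2, group 2) vs K (period 4, group 1): the stated order agrees with the simple trend.
(C) Te (period 5, group 16) vs Sr (period 5, group 2): the stated order agrees with the simple trend.
(D) N (period 2, group 15) vs O (period 2, group 16): the stated order contradicts the simple trend.
The exception is (D): pairing an electron in O's 2p⁴ costs repulsion energy, so O ionizes more easily than half-filled N (2p³).

(D)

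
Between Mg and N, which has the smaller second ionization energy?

Mg

After 1 electron has been removed, what remains? Mg⁺ still has 1 valence electron; N⁺ still has 4 valence electrons.
All are still removing valence electrons, so compare the +1 ions as you would atoms: IE_2 generally rises across a period (higher Z_eff) and falls down a group (larger shell), subject to the usual subshell exceptions.
Valence configurations: Mg⁺ [Ne]3s¹, N⁺ [He]2s²2p².
The numbers (kJ/mol): Mg 1451, N 2856.
Overall IE_2 order: Mg < N.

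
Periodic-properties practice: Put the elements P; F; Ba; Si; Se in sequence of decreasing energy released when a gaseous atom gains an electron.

F, Se, Si, P, Ba

EA tends to increase across a period and decrease down a group, though the pattern is less regular than for IE or radius.
Here both period and group differ, so the two effects have to be weighed against each other.
P > Ba: both effects reinforce here, so P is clearly the higher of the two.
Si > P: this pair runs against the simple trend — see the exception note.
Se > Si: the two effects oppose for this pair; the across-period effect wins (195 vs 134 kJ/mol).
F > Se: both effects reinforce here, so F is clearly the higher of the two.
Note the exception: Si has a higher electron affinity than P, contrary to the simple trend — adding an electron to P's half-filled 3p³ is unfavourable, so Si (3p²) has the more exothermic EA.
For reference (kJ/mol): F 328, Si 134, P 72, Se 195, Ba 14.
So from highest to lowest: F > Se > Si > P > Ba.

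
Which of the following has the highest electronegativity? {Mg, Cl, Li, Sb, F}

F

Li is in period 2, group 1; F is in period 2, group 17; Mg is in period 3, group 2; Cl is in period 3, group 17; Sb is in period 5, group 15.
EN rises left→right (higher Z_eff, smaller atoms) and falls top→bottom (larger, more shielded atoms).
Here both period and group differ, so the two effects have to be weighed against each other.
Mg > Li: period and group pull opposite ways; the across-period shift dominates (1.31 vs 0.98).
Sb > Mg: period and group pull opposite ways; the across-period shift dominates (2.05 vs 1.31).
Cl > Sb: relative to Sb, both the across-period and down-group shifts push Cl's electronegativity up.
F > Cl: they share group 17; the group trend gives F the larger value.
For reference (Pauling): Li 0.98, F 3.98, Mg 1.31, Cl 3.16, Sb 2.05.
The highest electronegativity among these belongs to F.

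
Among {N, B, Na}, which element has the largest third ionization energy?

Na

Consider each +2 ion: N²⁺ still has 3 valence electrons; B²⁺ still has 1 valence electron; Na²⁺ is already 1 electron into the core.
Breaking into a closed-shell core is much more expensive than removing a leftover valence electron — Na has the largest IE_3 here.
Valence configurations: N²⁺ [He]2s²2p¹, B²⁺ [He]2s¹.
Approximate IE_3 values (kJ/mol): N 4578, B 3660, Na 6910.
Putting it together, IE_3: B < N < Na.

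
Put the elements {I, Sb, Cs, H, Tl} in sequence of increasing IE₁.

H is in period 1, group 1; Sb is in period 5, group 15; I is in period 5, group 17; Cs is in period 6, group 1; Tl is in period 6, group 13.
Across a period the outer electron is held more tightly (higher IE₁); down a group it sits in a higher shell, more shielded, and comes off more easily.
Neither a single period nor a single group — weigh both effects.
Tl > Cs: Tl lies to the right of Cs in period 6, so the across-period effect alone puts Tl higher.
Sb > Tl: both effects reinforce here, so Sb is clearly the higher of the two.
I > Sb: I lies to the right of Sb in period 5, so the across-period effect alone puts I higher.
H > I: the two effects oppose for this pair; the down-group effect wins (1312 vs 1008 kJ/mol).
For reference (kJ/mol): H 1312, Sb 831, I 1008, Cs 376, Tl 589.
So from lowest to highest: Cs < Tl < Sb < I < H.

Cs < Tl < Sb < I < H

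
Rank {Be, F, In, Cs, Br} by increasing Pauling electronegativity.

Cs, Be, In, Br, F

Be is in period 2, group 2; F is in period 2, group 17; Br is in period 4, group 17; In is in period 5, group 13; Cs is in period 6, group 1.
EN rises left→right (higher Z_eff, smaller atoms) and falls top→bottom (larger, more shielded atoms).
Neither a single period nor a single group — weigh both effects.
Be > Cs: relative to Cs, both the across-period and down-group shifts push Be's electronegativity up.
In > Be: period and group pull opposite ways; the across-period shift dominates (1.78 vs 1.57).
Br > In: relative to In, both the across-period and down-group shifts push Br's electronegativity up.
F > Br: they share group 17; the group trend gives F the larger value.
Tabulated electronegativity (Pauling): Be 1.57, F 3.98, Br 2.96, In 1.78, Cs 0.79.
So from lowest to highest: Cs < Be < In < Br < F.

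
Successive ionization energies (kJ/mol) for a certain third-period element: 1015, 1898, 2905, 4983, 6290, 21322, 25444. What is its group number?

Group 15

Look for the largest jump between consecutive ionization energies: IE6/IE5 ≈ 3.4, far larger than any earlier ratio.
That jump marks the point where a core electron is being removed. So the atom has 5 valence electrons.
A main-group element with 5 valence electrons is in group 15.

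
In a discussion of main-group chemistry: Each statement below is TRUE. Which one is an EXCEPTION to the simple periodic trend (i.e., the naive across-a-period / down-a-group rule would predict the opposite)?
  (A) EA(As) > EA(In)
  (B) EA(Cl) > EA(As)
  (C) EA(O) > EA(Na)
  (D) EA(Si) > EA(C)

(D)

The general trend: electron affinity increases across a period and decreases down a group.
(A) As (period 4, group 15) vs In (period 5, group 13): the stated order agrees with the simple trend.
(B) Cl (period 3, group 17) vs As (period 4, group 15): the stated order agrees with the simple trend.
(C) O (period 2, group 16) vs Na (period 3, group 1): the stated order agrees with the simple trend.
(D) Si (period 3, group 14) vs C (period 2, group 14): the stated order contradicts the simple trend.
The exception is (D): Si's larger, more diffuse 3p orbitals accept an added electron slightly more readily than C's compact 2p.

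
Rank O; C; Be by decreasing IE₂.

O > C > Be

Consider each +1 ion: O⁺ still has 5 valence electrons; C⁺ still has 3 valence electrons; Be⁺ still has 1 valence electron.
All are still removing valence electrons, so compare the +1 ions as you would atoms: IE_2 generally rises across a period (higher Z_eff) and falls down a group (larger shell), subject to the usual subshell exceptions.
Valence configurations: O⁺ [He]2s²2p³, C⁺ [He]2s²2p¹, Be⁺ [He]2s¹.
Approximate IE_2 values (kJ/mol): O 3388, C 2353, Be 1757.
Putting it together, IE_2: Be < C < O.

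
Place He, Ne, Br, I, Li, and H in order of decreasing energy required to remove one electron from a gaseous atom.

He, Ne, H, Br, I, Li

H is in period 1, group 1; He is in period 1, group 18; Li is in period 2, group 1; Ne is in period 2, group 18; Br is in period 4, group 17; I is in period 5, group 17.
First ionization energy rises across a period (greater Z_eff holds electrons more tightly) and falls down a group (valence electrons are farther from the nucleus).
These span different periods and groups, so the two trends combine.
I > Li: the two effects oppose for this pair; the across-period effect wins (1008 vs 520 kJ/mol).
Br > I: Br sits above I in group 17, so the down-group effect alone puts Br higher.
H > Br: period and group pull opposite ways; the down-group shift dominates (1312 vs 1140 kJ/mol).
Ne > H: the two effects oppose for this pair; the across-period effect wins (2081 vs 1312 kJ/mol).
He > Ne: He sits above Ne in group 18, so the down-group effect alone puts He higher.
Tabulated first ionization energy (kJ/mol): H 1312, He 2372, Li 520, Ne 2081, Br 1140, I 1008.
So from highest to lowest: He > Ne > H > Br > I > Li.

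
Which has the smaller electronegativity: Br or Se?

Se

Se is in period 4, group 16; Br is in period 4, group 17.
Electronegativity increases across a period and decreases down a group, tracking effective nuclear charge and atomic size.
All lie in period 4, so electronegativity increases left to right.
So Se has the smaller electronegativity (Se < Br).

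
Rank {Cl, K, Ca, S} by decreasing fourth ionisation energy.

Ca, K, Cl, S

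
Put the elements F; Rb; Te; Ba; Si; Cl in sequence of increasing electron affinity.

Ba < Rb < Si < Te < F < Cl

F is in period 2, group 17; Si is in period 3, group 14; Cl is in period 3, group 17; Rb is in period 5, group 1; Te is in period 5, group 16; Ba is in period 6, group 2.
Atoms with high Z_eff and room in the valence shell (especially the halogens) have the most exothermic electron affinities.
These span different periods and groups, so the two trends combine.
Rb > Ba: period and group pull opposite ways; the down-group shift dominates (47 vs 14 kJ/mol).
Si > Rb: relative to Rb, both the across-period and down-group shifts push Si's electron affinity up.
Te > Si: the two effects oppose for this pair; the across-period effect wins (190 vs 134 kJ/mol).
F > Te: both effects reinforce here, so F is clearly the higher of the two.
Cl > F: this pair runs against the simple trend — see the exception note.
Note the exception: Cl has a higher electron affinity than F, contrary to the simple trend — F's small 2p subshell makes the incoming electron feel strong e⁻–e⁻ repulsion, so Cl actually releases more energy on gaining an electron.
For reference (kJ/mol): F 328, Si 134, Cl 349, Rb 47, Te 190, Ba 14.
So from lowest to highest: Ba < Rb < Si < Te < F < Cl.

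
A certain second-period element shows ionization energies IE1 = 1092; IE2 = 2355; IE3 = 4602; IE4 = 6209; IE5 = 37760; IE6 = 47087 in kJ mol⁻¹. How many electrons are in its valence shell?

4

Look for the largest jump between consecutive ionization energies: IE5/IE4 ≈ 6.1, far larger than any earlier ratio.
That jump marks the point where a core electron is being removed. So the atom has 4 valence electrons.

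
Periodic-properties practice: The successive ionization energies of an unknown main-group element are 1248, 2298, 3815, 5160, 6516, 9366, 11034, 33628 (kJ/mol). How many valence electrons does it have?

Look for the largest jump between consecutive ionization energies: IE8/IE7 ≈ 3.0, far larger than any earlier ratio.
That jump marks the point where a core electron is being removed. So the atom has 7 valence electrons.

7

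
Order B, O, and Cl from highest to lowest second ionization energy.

O > B > Cl

IE_2 is the cost of taking one more electron from the +1 cation: B⁺ still has 2 valence electrons; O⁺ still has 5 valence electrons; Cl⁺ still has 6 valence electrons.
All are still removing valence electrons, so compare the +1 ions as you would atoms: IE_2 generally rises across a period (higher Z_eff) and falls down a group (larger shell), subject to the usual subshell exceptions.
Valence configurations: B⁺ [He]2s², O⁺ [He]2s²2p³, Cl⁺ [Ne]3s²3p⁴.
The numbers (kJ/mol): B 2427, O 3388, Cl 2298.
Putting it together, IE_2: Cl < B < O.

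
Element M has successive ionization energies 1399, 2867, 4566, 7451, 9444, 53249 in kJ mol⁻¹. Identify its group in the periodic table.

Look for the largest jump between consecutive ionization energies: IE6/IE5 ≈ 5.6, far larger than any earlier ratio.
That jump marks the point where a core electron is being removed. So the atom has 5 valence electrons.
A main-group element with 5 valence electrons is in group 15.

Group 15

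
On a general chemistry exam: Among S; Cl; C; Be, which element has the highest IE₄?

Be

The fourth ionization energy removes an electron from the +3 ion. For each element: S³⁺ still has 3 valence electrons; Cl³⁺ still has 4 valence electrons; C³⁺ still has 1 valence electron; Be³⁺ is already 1 electron into the core.
Core electrons are held far more tightly than valence electrons, so Be tops the IE_4 order.
Valence configurations: S³⁺ [Ne]3s²3p¹, Cl³⁺ [Ne]3s²3p², C³⁺ [He]2s¹.
Tabulated IE_4 (kJ/mol): S 4556, Cl 5159, C 6223, Be 21007.
Overall IE_4 order: S < Cl < C < Be.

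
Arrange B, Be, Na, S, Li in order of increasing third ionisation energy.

After 2 electrons have been removed, what remains? B²⁺ still has 1 valence electron; Be²⁺ is the bare [He] core; Na²⁺ is already 1 electron into the core; S²⁺ still has 4 valence electrons; Li²⁺ is already 1 electron into the core.
Pulling an electron out of a noble-gas core costs far more than removing a remaining valence electron, so Na, Li and Be sit at the high end of IE_3.
Valence configurations: B²⁺ [He]2s¹, S²⁺ [Ne]3s²3p².
Tabulated IE_3 (kJ/mol): B 3660, Be 14849, Na 6910, S 3357, Li 11815.
Overall IE_3 order: S < B < Na < Li < Be.

S, B, Na, Li, Be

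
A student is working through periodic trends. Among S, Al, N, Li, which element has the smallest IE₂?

Al

Consider each +1 ion: S⁺ still has 5 valence electrons; Al⁺ still has 2 valence electrons; N⁺ still has 4 valence electrons; Li⁺ is the bare [He] core.
Breaking into a closed-shell core is much more expensive than removing a leftover valence electron — Li has the largest IE_2 here.
Valence configurations: S⁺ [Ne]3s²3p³, Al⁺ [Ne]3s², N⁺ [He]2s²2p².
Tabulated IE_2 (kJ/mol): S 2252, Al 1817, N 2856, Li 7298.
Hence IE_2: Al < S < N < Li.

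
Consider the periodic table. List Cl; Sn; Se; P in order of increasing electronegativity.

Sn, P, Se, Cl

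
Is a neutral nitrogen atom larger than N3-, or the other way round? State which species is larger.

N3-

Forming N3- adds 3 electrons to N. More electron–electron repulsion in the same shell, with unchanged nuclear charge, lets the cloud expand.
An anion is larger than its parent atom: N3- > N.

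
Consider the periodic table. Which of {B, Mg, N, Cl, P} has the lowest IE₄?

P

Consider each +3 ion: B³⁺ is the bare [He] core; Mg³⁺ is already 1 electron into the core; N³⁺ still has 2 valence electrons; Cl³⁺ still has 4 valence electrons; P³⁺ still has 2 valence electrons.
Breaking into a closed-shell core is much more expensive than removing a leftover valence electron — Mg and B have the largest IE_4 here.
Valence configurations: N³⁺ [He]2s², Cl³⁺ [Ne]3s²3p², P³⁺ [Ne]3s².
The numbers (kJ/mol): B 25026, Mg 10543, N 7475, Cl 5159, P 4964.
Putting it together, IE_4: P < Cl < N < Mg < B.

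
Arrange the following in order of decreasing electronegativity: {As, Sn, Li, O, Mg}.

Li is in period 2, group 1; O is in period 2, group 16; Mg is in period 3, group 2; As is in period 4, group 15; Sn is in period 5, group 14.
EN rises left→right (higher Z_eff, smaller atoms) and falls top→bottom (larger, more shielded atoms).
These span different periods and groups, so the two trends combine.
Mg > Li: period and group pull opposite ways; the across-period shift dominates (1.31 vs 0.98).
Sn > Mg: period and group pull opposite ways; the across-period shift dominates (1.96 vs 1.31).
As > Sn: both effects reinforce here, so As is clearly the higher of the two.
O > As: both effects reinforce here, so O is clearly the higher of the two.
Tabulated electronegativity (Pauling): Li 0.98, O 3.44, Mg 1.31, As 2.18, Sn 1.96.
So from highest to lowest: O > As > Sn > Mg > Li.

O > As > Sn > Mg > Li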